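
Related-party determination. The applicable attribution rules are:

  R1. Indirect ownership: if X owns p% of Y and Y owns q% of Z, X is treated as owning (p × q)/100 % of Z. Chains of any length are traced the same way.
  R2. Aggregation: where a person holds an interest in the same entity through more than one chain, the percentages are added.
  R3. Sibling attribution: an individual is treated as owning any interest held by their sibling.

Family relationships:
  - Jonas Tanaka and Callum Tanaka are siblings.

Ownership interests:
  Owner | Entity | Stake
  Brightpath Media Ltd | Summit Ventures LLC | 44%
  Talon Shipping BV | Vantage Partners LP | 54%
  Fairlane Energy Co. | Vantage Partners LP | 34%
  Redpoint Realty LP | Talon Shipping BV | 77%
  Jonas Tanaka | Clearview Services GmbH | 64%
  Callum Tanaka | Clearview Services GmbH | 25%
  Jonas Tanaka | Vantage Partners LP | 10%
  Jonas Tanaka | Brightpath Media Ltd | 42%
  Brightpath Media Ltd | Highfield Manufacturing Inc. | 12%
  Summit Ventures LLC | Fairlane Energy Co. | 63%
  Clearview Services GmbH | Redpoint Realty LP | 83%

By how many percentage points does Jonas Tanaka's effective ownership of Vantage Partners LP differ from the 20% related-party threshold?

By sibling attribution (R3), Jonas Tanaka is treated as also owning Callum Tanaka's interest in Clearview Services GmbH, giving 64% + 25% = 89%.
Chain via Clearview Services GmbH → Redpoint Realty LP → Talon Shipping BV (R1): 89% × 83% × 77% × 54% = 30.715146% of Vantage Partners LP.
Chain via Brightpath Media Ltd → Summit Ventures LLC → Fairlane Energy Co. (R1): 42% × 44% × 63% × 34% = 3.958416% of Vantage Partners LP.
Direct interest in Vantage Partners LP: 10%.
Aggregating (R2): 30.715146% + 3.958416% + 10% = 44.673562%.
44.673562% exceeds the 20% threshold by 24.673562 percentage points.

24.673562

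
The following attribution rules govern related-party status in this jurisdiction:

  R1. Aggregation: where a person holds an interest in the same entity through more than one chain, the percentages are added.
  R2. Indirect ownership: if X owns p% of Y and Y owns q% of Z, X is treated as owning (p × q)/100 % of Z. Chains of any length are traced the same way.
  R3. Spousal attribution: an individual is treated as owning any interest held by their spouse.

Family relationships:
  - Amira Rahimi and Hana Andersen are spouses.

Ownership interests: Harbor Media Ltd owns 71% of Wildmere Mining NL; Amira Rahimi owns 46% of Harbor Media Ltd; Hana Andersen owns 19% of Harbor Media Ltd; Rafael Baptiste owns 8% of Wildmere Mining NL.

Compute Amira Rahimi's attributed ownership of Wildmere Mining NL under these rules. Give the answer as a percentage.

46.15%

By spousal attribution (R3), Amira Rahimi is treated as also owning Hana Andersen's interest in Harbor Media Ltd, giving 46% + 19% = 65%.
Chain via Harbor Media Ltd (R2): 65% × 71% = 46.15% of Wildmere Mining NL.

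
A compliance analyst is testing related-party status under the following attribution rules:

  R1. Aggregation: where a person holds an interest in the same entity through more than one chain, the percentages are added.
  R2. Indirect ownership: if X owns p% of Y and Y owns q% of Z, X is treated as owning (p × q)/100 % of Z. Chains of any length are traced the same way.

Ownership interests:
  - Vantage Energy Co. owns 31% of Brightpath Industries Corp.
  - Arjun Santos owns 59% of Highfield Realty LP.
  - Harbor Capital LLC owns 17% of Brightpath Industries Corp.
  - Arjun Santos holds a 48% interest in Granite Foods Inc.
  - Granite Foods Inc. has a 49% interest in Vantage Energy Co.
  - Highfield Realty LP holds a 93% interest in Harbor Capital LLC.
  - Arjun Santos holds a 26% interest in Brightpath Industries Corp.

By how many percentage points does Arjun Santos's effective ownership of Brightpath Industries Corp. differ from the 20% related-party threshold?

22.6191

Chain via Granite Foods Inc. → Vantage Energy Co. (R2): 48% × 49% × 31% = 7.2912% of Brightpath Industries Corp.
Chain via Highfield Realty LP → Harbor Capital LLC (R2): 59% × 93% × 17% = 9.3279% of Brightpath Industries Corp.
Direct interest in Brightpath Industries Corp: 26%.
Aggregating (R1): 7.2912% + 9.3279% + 26% = 42.6191%.
42.6191% exceeds the 20% threshold by 22.6191 percentage points.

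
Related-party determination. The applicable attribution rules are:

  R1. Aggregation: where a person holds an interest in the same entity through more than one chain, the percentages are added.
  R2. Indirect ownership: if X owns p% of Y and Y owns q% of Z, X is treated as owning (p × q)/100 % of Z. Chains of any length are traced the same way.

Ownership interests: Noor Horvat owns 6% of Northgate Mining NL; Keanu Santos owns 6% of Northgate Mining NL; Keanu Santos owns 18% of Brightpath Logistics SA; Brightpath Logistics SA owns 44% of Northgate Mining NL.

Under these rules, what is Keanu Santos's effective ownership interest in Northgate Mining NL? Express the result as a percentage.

Chain via Brightpath Logistics SA (R2): 18% × 44% = 7.92% of Northgate Mining NL.
Direct interest in Northgate Mining NL: 6%.
Aggregating (R1): 7.92% + 6% = 13.92%.

13.92%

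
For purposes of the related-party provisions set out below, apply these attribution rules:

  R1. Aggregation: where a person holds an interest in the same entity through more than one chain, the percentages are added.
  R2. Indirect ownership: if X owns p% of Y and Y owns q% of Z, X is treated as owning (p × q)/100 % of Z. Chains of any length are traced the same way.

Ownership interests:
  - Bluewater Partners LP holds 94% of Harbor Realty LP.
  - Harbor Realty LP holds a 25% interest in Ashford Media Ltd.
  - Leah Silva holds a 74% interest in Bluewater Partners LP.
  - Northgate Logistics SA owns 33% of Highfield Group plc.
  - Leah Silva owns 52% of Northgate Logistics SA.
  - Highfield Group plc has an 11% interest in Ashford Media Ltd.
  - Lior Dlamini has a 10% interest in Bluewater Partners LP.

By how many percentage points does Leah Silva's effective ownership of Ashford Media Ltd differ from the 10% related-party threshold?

9.2776

Chain via Northgate Logistics SA → Highfield Group plc (R2): 52% × 33% × 11% = 1.8876% of Ashford Media Ltd.
Chain via Bluewater Partners LP → Harbor Realty LP (R2): 74% × 94% × 25% = 17.39% of Ashford Media Ltd.
Aggregating (R1): 1.8876% + 17.39% = 19.2776%.
19.2776% exceeds the 10% threshold by 9.2776 percentage points.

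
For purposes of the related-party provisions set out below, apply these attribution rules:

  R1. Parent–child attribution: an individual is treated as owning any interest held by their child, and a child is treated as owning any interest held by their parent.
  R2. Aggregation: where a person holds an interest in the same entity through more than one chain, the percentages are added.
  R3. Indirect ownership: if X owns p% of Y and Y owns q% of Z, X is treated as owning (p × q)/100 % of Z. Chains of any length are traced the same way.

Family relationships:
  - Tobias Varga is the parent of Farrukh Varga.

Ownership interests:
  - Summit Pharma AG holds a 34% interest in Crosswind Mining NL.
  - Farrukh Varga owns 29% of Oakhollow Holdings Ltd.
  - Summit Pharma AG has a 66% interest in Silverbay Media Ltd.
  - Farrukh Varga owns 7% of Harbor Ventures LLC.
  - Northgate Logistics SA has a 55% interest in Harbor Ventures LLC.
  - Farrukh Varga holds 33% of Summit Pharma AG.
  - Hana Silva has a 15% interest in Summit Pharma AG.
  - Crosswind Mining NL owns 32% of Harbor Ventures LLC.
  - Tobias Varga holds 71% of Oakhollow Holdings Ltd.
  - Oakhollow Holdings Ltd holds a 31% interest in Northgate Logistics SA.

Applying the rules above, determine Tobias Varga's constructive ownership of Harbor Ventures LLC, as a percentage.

By parent–child attribution (R1), Tobias Varga is treated as also owning Farrukh Varga's interest in Oakhollow Holdings Ltd, giving 71% + 29% = 100%.
By parent–child attribution (R1), Tobias Varga is treated as owning Farrukh Varga's 33% interest in Summit Pharma AG.
By parent–child attribution (R1), Tobias Varga is treated as owning Farrukh Varga's 7% interest in Harbor Ventures LLC.
Chain via Oakhollow Holdings Ltd → Northgate Logistics SA (R3): 100% × 31% × 55% = 17.05% of Harbor Ventures LLC.
Chain via Summit Pharma AG → Crosswind Mining NL (R3): 33% × 34% × 32% = 3.5904% of Harbor Ventures LLC.
Direct interest in Harbor Ventures LLC: 7%.
Aggregating (R2): 17.05% + 3.5904% + 7% = 27.6404%.

27.6404%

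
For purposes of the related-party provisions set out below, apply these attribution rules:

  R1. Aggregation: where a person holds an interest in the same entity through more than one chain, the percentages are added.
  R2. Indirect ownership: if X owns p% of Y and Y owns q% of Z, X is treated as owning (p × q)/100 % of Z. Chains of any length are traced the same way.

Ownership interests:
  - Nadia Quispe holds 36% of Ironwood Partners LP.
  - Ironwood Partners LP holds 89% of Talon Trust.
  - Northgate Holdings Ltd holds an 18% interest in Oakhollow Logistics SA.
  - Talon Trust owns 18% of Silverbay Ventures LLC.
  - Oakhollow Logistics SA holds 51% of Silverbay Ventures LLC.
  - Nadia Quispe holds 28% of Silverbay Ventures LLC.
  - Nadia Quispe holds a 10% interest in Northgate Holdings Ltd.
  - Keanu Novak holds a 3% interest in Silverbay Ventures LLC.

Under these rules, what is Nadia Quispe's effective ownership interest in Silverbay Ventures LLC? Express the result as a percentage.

Chain via Northgate Holdings Ltd → Oakhollow Logistics SA (R2): 10% × 18% × 51% = 0.918% of Silverbay Ventures LLC.
Chain via Ironwood Partners LP → Talon Trust (R2): 36% × 89% × 18% = 5.7672% of Silverbay Ventures LLC.
Direct interest in Silverbay Ventures LLC: 28%.
Aggregating (R1): 0.918% + 5.7672% + 28% = 34.6852%.

34.6852%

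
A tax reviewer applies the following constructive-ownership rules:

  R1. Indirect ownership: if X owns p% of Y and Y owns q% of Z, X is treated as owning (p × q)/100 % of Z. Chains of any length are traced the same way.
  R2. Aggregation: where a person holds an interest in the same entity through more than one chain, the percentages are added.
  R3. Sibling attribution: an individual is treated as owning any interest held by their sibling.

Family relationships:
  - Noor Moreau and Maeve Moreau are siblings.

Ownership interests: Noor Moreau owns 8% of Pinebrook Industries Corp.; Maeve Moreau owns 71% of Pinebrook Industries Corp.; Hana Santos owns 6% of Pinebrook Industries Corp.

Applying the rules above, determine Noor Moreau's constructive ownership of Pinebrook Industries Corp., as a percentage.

79%

By sibling attribution (R3), Noor Moreau is treated as also owning Maeve Moreau's interest in Pinebrook Industries Corp, giving 8% + 71% = 79%.
Direct interest in Pinebrook Industries Corp: 79%.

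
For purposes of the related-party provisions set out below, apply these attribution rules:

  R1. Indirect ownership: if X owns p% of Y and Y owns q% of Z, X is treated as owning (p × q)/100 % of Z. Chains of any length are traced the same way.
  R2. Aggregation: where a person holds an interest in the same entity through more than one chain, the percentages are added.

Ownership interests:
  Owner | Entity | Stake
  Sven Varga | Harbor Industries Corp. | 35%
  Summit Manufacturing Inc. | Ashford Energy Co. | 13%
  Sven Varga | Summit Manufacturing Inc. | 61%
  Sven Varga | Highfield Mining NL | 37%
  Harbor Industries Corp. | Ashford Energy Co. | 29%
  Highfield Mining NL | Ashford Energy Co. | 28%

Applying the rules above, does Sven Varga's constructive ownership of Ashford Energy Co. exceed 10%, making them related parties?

Chain via Harbor Industries Corp. (R1): 35% × 29% = 10.15% of Ashford Energy Co.
Chain via Highfield Mining NL (R1): 37% × 28% = 10.36% of Ashford Energy Co.
Chain via Summit Manufacturing Inc. (R1): 61% × 13% = 7.93% of Ashford Energy Co.
Aggregating (R2): 10.15% + 10.36% + 7.93% = 28.44%.
28.44% exceeds the 10% threshold, so Sven is a related party to Ashford Energy Co.

Yes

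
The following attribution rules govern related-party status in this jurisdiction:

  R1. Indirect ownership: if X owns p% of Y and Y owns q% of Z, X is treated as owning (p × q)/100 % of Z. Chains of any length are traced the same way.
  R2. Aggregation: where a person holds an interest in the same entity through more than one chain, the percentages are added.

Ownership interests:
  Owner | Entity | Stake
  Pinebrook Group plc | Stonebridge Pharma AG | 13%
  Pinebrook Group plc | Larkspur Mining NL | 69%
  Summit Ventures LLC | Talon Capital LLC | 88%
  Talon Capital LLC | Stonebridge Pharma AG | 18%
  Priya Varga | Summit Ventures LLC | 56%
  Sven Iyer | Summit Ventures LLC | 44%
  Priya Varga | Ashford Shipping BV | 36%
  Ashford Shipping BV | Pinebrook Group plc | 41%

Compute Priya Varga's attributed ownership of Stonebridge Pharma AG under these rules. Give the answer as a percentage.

10.7892%

Chain via Summit Ventures LLC → Talon Capital LLC (R1): 56% × 88% × 18% = 8.8704% of Stonebridge Pharma AG.
Chain via Ashford Shipping BV → Pinebrook Group plc (R1): 36% × 41% × 13% = 1.9188% of Stonebridge Pharma AG.
Aggregating (R2): 8.8704% + 1.9188% = 10.7892%.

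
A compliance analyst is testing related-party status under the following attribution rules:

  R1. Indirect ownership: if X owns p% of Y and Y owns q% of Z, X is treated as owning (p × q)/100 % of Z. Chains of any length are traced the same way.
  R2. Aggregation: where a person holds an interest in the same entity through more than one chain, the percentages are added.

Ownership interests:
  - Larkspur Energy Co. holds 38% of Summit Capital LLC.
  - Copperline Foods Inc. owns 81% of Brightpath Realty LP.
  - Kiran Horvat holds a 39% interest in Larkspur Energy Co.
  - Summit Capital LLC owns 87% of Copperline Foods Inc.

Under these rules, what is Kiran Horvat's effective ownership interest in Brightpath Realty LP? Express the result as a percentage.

10.443654%

Chain via Larkspur Energy Co. → Summit Capital LLC → Copperline Foods Inc. (R1): 39% × 38% × 87% × 81% = 10.443654% of Brightpath Realty LP.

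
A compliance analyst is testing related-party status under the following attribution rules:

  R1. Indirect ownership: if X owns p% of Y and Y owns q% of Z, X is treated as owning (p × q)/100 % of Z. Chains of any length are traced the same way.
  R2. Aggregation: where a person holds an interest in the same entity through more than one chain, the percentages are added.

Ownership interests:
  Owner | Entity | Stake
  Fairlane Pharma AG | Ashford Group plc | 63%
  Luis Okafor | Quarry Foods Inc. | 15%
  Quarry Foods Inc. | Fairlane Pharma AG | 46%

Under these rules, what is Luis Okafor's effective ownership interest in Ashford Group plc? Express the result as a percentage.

4.347%

Chain via Quarry Foods Inc. → Fairlane Pharma AG (R1): 15% × 46% × 63% = 4.347% of Ashford Group plc.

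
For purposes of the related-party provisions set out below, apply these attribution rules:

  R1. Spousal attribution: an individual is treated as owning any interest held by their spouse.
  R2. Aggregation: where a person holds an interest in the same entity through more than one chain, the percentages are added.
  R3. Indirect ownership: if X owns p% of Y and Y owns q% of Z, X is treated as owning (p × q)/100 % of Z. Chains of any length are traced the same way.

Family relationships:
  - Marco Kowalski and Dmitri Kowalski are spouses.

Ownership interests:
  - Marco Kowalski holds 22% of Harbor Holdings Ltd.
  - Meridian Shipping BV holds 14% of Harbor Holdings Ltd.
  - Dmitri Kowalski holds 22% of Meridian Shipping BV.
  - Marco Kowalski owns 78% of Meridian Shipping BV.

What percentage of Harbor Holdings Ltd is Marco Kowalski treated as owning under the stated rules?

36%

By spousal attribution (R1), Marco Kowalski is treated as also owning Dmitri Kowalski's interest in Meridian Shipping BV, giving 78% + 22% = 100%.
Chain via Meridian Shipping BV (R3): 100% × 14% = 14% of Harbor Holdings Ltd.
Direct interest in Harbor Holdings Ltd: 22%.
Aggregating (R2): 14% + 22% = 36%.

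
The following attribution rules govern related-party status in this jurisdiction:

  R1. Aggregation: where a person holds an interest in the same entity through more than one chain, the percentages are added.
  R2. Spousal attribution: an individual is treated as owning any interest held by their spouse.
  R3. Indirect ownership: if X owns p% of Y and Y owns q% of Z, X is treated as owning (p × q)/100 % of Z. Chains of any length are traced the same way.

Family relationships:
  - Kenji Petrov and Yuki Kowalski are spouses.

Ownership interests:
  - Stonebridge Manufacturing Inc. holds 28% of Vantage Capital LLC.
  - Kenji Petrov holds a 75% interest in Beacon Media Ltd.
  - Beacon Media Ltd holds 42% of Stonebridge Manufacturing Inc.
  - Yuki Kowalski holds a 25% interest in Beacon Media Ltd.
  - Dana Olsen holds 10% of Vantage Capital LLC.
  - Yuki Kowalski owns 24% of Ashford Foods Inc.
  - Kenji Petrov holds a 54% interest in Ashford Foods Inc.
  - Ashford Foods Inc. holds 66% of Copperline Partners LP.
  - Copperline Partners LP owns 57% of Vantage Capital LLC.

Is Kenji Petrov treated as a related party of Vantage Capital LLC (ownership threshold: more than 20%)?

Yes

By spousal attribution (R2), Kenji Petrov is treated as also owning Yuki Kowalski's interest in Ashford Foods Inc, giving 54% + 24% = 78%.
By spousal attribution (R2), Kenji Petrov is treated as also owning Yuki Kowalski's interest in Beacon Media Ltd, giving 75% + 25% = 100%.
Chain via Ashford Foods Inc. → Copperline Partners LP (R3): 78% × 66% × 57% = 29.3436% of Vantage Capital LLC.
Chain via Beacon Media Ltd → Stonebridge Manufacturing Inc. (R3): 100% × 42% × 28% = 11.76% of Vantage Capital LLC.
Aggregating (R1): 29.3436% + 11.76% = 41.1036%.
41.1036% exceeds the 20% threshold, so Kenji is a related party to Vantage Capital LLC.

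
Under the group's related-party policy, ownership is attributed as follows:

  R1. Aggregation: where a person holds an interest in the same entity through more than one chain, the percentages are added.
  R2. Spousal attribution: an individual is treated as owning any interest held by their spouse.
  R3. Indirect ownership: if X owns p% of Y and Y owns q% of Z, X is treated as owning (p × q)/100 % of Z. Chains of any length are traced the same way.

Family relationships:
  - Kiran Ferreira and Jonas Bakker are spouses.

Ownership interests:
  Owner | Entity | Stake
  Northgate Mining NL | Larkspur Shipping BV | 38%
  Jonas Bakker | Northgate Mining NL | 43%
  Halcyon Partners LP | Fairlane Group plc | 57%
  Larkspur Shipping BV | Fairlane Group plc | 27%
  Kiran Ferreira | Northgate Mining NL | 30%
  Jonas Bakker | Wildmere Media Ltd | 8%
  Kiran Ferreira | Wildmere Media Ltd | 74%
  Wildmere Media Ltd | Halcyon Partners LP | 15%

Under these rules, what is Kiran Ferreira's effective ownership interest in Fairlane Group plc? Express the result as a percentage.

14.5008%

By spousal attribution (R2), Kiran Ferreira is treated as also owning Jonas Bakker's interest in Northgate Mining NL, giving 30% + 43% = 73%.
By spousal attribution (R2), Kiran Ferreira is treated as also owning Jonas Bakker's interest in Wildmere Media Ltd, giving 74% + 8% = 82%.
Chain via Northgate Mining NL → Larkspur Shipping BV (R3): 73% × 38% × 27% = 7.4898% of Fairlane Group plc.
Chain via Wildmere Media Ltd → Halcyon Partners LP (R3): 82% × 15% × 57% = 7.011% of Fairlane Group plc.
Aggregating (R1): 7.4898% + 7.011% = 14.5008%.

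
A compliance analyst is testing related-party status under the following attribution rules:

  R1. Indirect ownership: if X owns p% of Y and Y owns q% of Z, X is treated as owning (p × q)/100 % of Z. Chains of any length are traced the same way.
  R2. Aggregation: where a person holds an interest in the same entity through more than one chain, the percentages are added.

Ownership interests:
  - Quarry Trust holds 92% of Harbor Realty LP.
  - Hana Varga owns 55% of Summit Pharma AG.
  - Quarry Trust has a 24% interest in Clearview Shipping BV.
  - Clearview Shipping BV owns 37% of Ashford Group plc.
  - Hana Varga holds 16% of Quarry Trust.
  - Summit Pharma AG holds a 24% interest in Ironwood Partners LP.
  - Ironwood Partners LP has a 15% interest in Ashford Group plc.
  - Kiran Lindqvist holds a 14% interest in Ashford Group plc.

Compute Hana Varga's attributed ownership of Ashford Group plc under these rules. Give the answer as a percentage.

3.4008%

Chain via Summit Pharma AG → Ironwood Partners LP (R1): 55% × 24% × 15% = 1.98% of Ashford Group plc.
Chain via Quarry Trust → Clearview Shipping BV (R1): 16% × 24% × 37% = 1.4208% of Ashford Group plc.
Aggregating (R2): 1.98% + 1.4208% = 3.4008%.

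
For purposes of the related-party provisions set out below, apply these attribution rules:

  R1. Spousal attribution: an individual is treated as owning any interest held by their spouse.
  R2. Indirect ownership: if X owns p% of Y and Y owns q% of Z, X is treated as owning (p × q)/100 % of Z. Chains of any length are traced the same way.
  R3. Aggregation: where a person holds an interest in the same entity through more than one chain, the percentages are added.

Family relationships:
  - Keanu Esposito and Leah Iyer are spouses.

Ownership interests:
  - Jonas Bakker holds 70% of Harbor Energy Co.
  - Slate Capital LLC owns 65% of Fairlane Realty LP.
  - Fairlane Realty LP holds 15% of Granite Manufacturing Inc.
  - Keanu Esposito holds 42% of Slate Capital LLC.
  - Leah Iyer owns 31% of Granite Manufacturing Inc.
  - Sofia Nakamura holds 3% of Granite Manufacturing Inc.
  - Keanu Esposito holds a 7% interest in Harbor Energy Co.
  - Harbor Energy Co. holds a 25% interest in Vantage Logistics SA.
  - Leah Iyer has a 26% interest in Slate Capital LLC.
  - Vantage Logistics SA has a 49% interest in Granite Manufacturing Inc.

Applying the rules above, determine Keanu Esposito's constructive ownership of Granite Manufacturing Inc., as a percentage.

By spousal attribution (R1), Keanu Esposito is treated as also owning Leah Iyer's interest in Slate Capital LLC, giving 42% + 26% = 68%.
By spousal attribution (R1), Keanu Esposito is treated as owning Leah Iyer's 31% interest in Granite Manufacturing Inc.
Chain via Harbor Energy Co. → Vantage Logistics SA (R2): 7% × 25% × 49% = 0.8575% of Granite Manufacturing Inc.
Chain via Slate Capital LLC → Fairlane Realty LP (R2): 68% × 65% × 15% = 6.63% of Granite Manufacturing Inc.
Direct interest in Granite Manufacturing Inc: 31%.
Aggregating (R3): 0.8575% + 6.63% + 31% = 38.4875%.

38.4875%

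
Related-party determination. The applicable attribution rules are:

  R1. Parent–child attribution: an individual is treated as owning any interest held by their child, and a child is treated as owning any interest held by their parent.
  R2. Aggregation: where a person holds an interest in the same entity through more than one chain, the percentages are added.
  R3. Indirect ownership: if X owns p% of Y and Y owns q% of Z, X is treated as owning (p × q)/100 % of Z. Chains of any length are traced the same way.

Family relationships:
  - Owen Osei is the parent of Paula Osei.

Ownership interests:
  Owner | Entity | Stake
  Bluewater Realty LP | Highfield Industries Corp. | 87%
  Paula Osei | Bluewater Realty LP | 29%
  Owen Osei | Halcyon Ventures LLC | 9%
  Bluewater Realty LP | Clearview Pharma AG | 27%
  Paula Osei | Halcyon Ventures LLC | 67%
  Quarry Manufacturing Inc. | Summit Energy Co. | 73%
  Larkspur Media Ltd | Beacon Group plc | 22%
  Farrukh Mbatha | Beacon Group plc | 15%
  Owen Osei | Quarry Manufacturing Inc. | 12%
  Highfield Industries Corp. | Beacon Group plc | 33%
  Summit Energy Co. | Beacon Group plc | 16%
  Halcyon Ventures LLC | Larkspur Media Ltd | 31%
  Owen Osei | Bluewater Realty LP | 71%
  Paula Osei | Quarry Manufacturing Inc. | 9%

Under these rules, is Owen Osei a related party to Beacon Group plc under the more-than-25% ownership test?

By parent–child attribution (R1), Owen Osei is treated as also owning Paula Osei's interest in Bluewater Realty LP, giving 71% + 29% = 100%.
By parent–child attribution (R1), Owen Osei is treated as also owning Paula Osei's interest in Halcyon Ventures LLC, giving 9% + 67% = 76%.
By parent–child attribution (R1), Owen Osei is treated as also owning Paula Osei's interest in Quarry Manufacturing Inc, giving 12% + 9% = 21%.
Chain via Bluewater Realty LP → Highfield Industries Corp. (R3): 100% × 87% × 33% = 28.71% of Beacon Group plc.
Chain via Halcyon Ventures LLC → Larkspur Media Ltd (R3): 76% × 31% × 22% = 5.1832% of Beacon Group plc.
Chain via Quarry Manufacturing Inc. → Summit Energy Co. (R3): 21% × 73% × 16% = 2.4528% of Beacon Group plc.
Aggregating (R2): 28.71% + 5.1832% + 2.4528% = 36.346%.
36.346% exceeds the 25% threshold, so Owen is a related party to Beacon Group plc.

Yes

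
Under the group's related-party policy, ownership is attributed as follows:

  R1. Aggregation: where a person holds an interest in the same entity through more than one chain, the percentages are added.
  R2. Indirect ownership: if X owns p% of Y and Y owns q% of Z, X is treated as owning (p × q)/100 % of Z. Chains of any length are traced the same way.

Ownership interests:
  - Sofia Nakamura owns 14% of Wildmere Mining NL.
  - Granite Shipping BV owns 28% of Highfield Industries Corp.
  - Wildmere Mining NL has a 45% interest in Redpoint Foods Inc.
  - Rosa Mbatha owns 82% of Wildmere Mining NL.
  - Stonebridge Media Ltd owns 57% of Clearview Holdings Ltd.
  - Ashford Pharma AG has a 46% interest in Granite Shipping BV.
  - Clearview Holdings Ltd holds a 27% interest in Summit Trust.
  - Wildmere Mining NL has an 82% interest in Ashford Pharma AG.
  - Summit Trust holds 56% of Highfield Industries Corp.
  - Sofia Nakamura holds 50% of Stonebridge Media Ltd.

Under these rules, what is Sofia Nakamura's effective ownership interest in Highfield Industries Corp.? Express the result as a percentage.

5.787824%

Chain via Wildmere Mining NL → Ashford Pharma AG → Granite Shipping BV (R2): 14% × 82% × 46% × 28% = 1.478624% of Highfield Industries Corp.
Chain via Stonebridge Media Ltd → Clearview Holdings Ltd → Summit Trust (R2): 50% × 57% × 27% × 56% = 4.3092% of Highfield Industries Corp.
Aggregating (R1): 1.478624% + 4.3092% = 5.787824%.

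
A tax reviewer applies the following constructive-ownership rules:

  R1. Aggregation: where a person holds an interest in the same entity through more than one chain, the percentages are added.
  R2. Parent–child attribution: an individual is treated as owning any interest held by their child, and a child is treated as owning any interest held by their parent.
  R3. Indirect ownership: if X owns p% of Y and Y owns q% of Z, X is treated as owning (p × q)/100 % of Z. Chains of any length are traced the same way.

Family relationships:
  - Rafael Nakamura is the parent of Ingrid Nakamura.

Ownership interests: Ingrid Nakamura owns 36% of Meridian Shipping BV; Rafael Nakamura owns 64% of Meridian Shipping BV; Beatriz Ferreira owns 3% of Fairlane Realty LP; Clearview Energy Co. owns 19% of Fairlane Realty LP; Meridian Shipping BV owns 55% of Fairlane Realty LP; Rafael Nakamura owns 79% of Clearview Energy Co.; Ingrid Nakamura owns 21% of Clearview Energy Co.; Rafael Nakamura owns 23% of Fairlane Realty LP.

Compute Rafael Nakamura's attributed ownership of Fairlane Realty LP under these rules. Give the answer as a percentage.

By parent–child attribution (R2), Rafael Nakamura is treated as also owning Ingrid Nakamura's interest in Clearview Energy Co, giving 79% + 21% = 100%.
By parent–child attribution (R2), Rafael Nakamura is treated as also owning Ingrid Nakamura's interest in Meridian Shipping BV, giving 64% + 36% = 100%.
Chain via Clearview Energy Co. (R3): 100% × 19% = 19% of Fairlane Realty LP.
Chain via Meridian Shipping BV (R3): 100% × 55% = 55% of Fairlane Realty LP.
Direct interest in Fairlane Realty LP: 23%.
Aggregating (R1): 19% + 55% + 23% = 97%.

97%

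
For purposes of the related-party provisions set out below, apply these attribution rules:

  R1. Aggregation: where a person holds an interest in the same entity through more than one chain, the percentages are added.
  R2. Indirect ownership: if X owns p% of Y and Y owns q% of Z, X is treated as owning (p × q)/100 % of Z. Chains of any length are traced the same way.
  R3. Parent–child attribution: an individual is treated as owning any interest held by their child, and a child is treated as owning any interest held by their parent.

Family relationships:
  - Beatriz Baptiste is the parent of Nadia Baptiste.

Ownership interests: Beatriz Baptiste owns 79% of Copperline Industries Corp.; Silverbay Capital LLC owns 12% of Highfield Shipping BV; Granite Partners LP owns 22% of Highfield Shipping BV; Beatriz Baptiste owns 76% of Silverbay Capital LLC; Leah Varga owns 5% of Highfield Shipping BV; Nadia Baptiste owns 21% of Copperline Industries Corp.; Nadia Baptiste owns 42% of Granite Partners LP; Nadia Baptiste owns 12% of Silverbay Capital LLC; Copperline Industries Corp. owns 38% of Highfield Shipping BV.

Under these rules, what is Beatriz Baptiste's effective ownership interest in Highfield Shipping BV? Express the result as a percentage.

57.8%

By parent–child attribution (R3), Beatriz Baptiste is treated as also owning Nadia Baptiste's interest in Copperline Industries Corp, giving 79% + 21% = 100%.
By parent–child attribution (R3), Beatriz Baptiste is treated as also owning Nadia Baptiste's interest in Silverbay Capital LLC, giving 76% + 12% = 88%.
By parent–child attribution (R3), Beatriz Baptiste is treated as owning Nadia Baptiste's 42% interest in Granite Partners LP.
Chain via Copperline Industries Corp. (R2): 100% × 38% = 38% of Highfield Shipping BV.
Chain via Silverbay Capital LLC (R2): 88% × 12% = 10.56% of Highfield Shipping BV.
Chain via Granite Partners LP (R2): 42% × 22% = 9.24% of Highfield Shipping BV.
Aggregating (R1): 38% + 10.56% + 9.24% = 57.8%.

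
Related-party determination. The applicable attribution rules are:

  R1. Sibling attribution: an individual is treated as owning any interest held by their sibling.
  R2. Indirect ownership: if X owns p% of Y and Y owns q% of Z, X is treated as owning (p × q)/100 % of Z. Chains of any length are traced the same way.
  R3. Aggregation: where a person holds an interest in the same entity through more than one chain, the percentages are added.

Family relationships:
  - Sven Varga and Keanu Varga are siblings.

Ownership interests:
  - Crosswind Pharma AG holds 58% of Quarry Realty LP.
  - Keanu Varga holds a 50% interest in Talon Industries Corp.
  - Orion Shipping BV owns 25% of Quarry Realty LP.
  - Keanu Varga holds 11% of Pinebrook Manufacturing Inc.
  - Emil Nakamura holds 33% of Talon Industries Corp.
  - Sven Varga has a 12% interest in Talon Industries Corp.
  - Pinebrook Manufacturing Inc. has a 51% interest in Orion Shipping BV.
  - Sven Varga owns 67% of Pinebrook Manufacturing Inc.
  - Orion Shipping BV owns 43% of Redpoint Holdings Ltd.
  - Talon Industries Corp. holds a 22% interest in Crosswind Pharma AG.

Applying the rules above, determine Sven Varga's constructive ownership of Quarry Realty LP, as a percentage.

17.8562%

By sibling attribution (R1), Sven Varga is treated as also owning Keanu Varga's interest in Talon Industries Corp, giving 12% + 50% = 62%.
By sibling attribution (R1), Sven Varga is treated as also owning Keanu Varga's interest in Pinebrook Manufacturing Inc, giving 67% + 11% = 78%.
Chain via Talon Industries Corp. → Crosswind Pharma AG (R2): 62% × 22% × 58% = 7.9112% of Quarry Realty LP.
Chain via Pinebrook Manufacturing Inc. → Orion Shipping BV (R2): 78% × 51% × 25% = 9.945% of Quarry Realty LP.
Aggregating (R3): 7.9112% + 9.945% = 17.8562%.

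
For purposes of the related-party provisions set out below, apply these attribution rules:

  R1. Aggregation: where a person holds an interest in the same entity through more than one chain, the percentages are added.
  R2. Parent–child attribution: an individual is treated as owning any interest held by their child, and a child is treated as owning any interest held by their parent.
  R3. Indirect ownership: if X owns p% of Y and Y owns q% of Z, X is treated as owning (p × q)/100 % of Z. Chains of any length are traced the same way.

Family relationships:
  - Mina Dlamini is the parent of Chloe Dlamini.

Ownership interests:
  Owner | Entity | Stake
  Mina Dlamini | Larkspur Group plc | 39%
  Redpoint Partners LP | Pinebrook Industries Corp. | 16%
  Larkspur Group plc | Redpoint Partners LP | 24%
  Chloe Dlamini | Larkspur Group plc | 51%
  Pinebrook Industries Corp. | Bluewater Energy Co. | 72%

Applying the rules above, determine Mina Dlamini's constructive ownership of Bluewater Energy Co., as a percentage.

By parent–child attribution (R2), Mina Dlamini is treated as also owning Chloe Dlamini's interest in Larkspur Group plc, giving 39% + 51% = 90%.
Chain via Larkspur Group plc → Redpoint Partners LP → Pinebrook Industries Corp. (R3): 90% × 24% × 16% × 72% = 2.48832% of Bluewater Energy Co.

2.48832%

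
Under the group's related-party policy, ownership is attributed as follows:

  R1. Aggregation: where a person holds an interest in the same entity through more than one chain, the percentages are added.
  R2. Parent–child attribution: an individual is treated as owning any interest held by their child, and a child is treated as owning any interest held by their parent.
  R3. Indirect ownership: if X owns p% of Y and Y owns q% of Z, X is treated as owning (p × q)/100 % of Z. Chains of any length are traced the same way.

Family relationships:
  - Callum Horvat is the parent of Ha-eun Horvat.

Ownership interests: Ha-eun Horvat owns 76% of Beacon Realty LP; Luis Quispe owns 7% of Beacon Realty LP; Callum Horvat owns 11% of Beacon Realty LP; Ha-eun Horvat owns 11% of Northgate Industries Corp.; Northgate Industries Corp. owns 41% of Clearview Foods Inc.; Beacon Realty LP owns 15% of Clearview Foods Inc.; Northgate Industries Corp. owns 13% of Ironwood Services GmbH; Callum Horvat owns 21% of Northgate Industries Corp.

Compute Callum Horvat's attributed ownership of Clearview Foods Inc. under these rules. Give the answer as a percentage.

By parent–child attribution (R2), Callum Horvat is treated as also owning Ha-eun Horvat's interest in Beacon Realty LP, giving 11% + 76% = 87%.
By parent–child attribution (R2), Callum Horvat is treated as also owning Ha-eun Horvat's interest in Northgate Industries Corp, giving 21% + 11% = 32%.
Chain via Beacon Realty LP (R3): 87% × 15% = 13.05% of Clearview Foods Inc.
Chain via Northgate Industries Corp. (R3): 32% × 41% = 13.12% of Clearview Foods Inc.
Aggregating (R1): 13.05% + 13.12% = 26.17%.

26.17%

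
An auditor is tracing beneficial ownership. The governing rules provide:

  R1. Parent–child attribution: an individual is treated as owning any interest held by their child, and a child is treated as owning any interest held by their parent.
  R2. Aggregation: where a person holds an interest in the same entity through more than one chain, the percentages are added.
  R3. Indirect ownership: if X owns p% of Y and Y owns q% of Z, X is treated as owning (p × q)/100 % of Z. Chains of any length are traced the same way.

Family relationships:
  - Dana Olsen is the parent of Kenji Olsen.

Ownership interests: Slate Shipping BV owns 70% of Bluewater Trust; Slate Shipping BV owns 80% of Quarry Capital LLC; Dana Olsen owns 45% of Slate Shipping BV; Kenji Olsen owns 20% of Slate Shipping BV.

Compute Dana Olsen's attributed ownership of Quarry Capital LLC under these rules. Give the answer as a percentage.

By parent–child attribution (R1), Dana Olsen is treated as also owning Kenji Olsen's interest in Slate Shipping BV, giving 45% + 20% = 65%.
Chain via Slate Shipping BV (R3): 65% × 80% = 52% of Quarry Capital LLC.

52%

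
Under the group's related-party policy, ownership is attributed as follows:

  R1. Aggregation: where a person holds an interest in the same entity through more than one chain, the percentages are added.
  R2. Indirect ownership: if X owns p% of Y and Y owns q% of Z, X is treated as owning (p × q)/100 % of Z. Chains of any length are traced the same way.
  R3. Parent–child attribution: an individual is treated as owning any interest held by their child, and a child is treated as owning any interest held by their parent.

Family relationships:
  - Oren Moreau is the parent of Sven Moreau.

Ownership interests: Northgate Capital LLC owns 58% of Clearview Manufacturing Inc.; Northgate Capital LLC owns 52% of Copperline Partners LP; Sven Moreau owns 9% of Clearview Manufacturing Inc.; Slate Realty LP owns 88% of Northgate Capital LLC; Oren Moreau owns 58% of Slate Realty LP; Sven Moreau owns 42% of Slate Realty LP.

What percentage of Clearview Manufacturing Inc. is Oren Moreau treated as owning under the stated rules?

60.04%

By parent–child attribution (R3), Oren Moreau is treated as also owning Sven Moreau's interest in Slate Realty LP, giving 58% + 42% = 100%.
By parent–child attribution (R3), Oren Moreau is treated as owning Sven Moreau's 9% interest in Clearview Manufacturing Inc.
Chain via Slate Realty LP → Northgate Capital LLC (R2): 100% × 88% × 58% = 51.04% of Clearview Manufacturing Inc.
Direct interest in Clearview Manufacturing Inc: 9%.
Aggregating (R1): 51.04% + 9% = 60.04%.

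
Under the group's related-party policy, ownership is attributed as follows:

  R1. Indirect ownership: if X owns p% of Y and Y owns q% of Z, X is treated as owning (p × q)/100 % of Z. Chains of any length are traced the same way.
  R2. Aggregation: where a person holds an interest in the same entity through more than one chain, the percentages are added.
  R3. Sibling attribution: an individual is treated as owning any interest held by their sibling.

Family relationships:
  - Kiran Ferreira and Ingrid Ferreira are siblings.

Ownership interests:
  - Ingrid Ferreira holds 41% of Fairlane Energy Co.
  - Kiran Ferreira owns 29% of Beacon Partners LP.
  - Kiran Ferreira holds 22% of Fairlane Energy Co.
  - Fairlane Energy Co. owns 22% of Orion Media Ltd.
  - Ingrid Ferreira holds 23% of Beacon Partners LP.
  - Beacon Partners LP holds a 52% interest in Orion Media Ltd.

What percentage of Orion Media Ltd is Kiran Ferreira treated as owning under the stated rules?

By sibling attribution (R3), Kiran Ferreira is treated as also owning Ingrid Ferreira's interest in Beacon Partners LP, giving 29% + 23% = 52%.
By sibling attribution (R3), Kiran Ferreira is treated as also owning Ingrid Ferreira's interest in Fairlane Energy Co, giving 22% + 41% = 63%.
Chain via Beacon Partners LP (R1): 52% × 52% = 27.04% of Orion Media Ltd.
Chain via Fairlane Energy Co. (R1): 63% × 22% = 13.86% of Orion Media Ltd.
Aggregating (R2): 27.04% + 13.86% = 40.9%.

40.9%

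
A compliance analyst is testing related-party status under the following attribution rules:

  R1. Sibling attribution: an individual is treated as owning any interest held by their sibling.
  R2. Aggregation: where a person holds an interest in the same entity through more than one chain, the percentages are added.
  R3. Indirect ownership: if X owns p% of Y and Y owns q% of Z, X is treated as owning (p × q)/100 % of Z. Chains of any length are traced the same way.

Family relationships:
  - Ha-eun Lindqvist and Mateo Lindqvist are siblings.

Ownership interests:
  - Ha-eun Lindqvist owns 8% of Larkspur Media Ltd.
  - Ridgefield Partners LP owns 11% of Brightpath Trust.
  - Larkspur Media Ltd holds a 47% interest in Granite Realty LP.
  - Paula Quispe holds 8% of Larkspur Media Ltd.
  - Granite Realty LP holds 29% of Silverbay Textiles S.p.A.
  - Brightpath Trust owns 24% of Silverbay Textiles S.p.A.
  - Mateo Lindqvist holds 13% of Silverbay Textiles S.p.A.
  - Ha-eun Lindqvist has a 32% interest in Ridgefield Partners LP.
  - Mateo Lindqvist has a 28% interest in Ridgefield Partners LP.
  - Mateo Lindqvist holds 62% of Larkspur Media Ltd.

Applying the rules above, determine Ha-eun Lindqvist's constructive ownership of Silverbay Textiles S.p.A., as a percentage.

24.125%

By sibling attribution (R1), Ha-eun Lindqvist is treated as also owning Mateo Lindqvist's interest in Ridgefield Partners LP, giving 32% + 28% = 60%.
By sibling attribution (R1), Ha-eun Lindqvist is treated as also owning Mateo Lindqvist's interest in Larkspur Media Ltd, giving 8% + 62% = 70%.
By sibling attribution (R1), Ha-eun Lindqvist is treated as owning Mateo Lindqvist's 13% interest in Silverbay Textiles S.p.A.
Chain via Ridgefield Partners LP → Brightpath Trust (R3): 60% × 11% × 24% = 1.584% of Silverbay Textiles S.p.A.
Chain via Larkspur Media Ltd → Granite Realty LP (R3): 70% × 47% × 29% = 9.541% of Silverbay Textiles S.p.A.
Direct interest in Silverbay Textiles S.p.A: 13%.
Aggregating (R2): 1.584% + 9.541% + 13% = 24.125%.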